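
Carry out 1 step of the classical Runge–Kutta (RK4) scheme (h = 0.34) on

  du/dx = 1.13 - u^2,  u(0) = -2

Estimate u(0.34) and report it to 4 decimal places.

-4.5667

RK4: k1 = f(x_n, u_n); k2 = f(x_n + h/2, u_n + (h/2)·k1); k3 = f(x_n + h/2, u_n + (h/2)·k2); k4 = f(x_n + h, u_n + h·k3); u_{n+1} = u_n + (h/6)·(k1 + 2k2 + 2k3 + k4).
x=0.000000, u=-2.000000:
  k1 = f(0.000000, -2.000000) = -2.870000
  k2 = f(0.170000, -2.487900) = -5.059646
  k3 = f(0.170000, -2.860140) = -7.050400
  k4 = f(0.340000, -4.397136) = -18.204806
  u ← -2.000000 + (0.34/6)·(k1 + 2k2 + 2k3 + k4) = -4.566711
u(0.34) ≈ -4.5667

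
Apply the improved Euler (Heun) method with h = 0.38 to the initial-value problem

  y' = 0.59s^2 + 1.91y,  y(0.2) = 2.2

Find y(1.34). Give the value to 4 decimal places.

Heun: k1 = f(s_n, y_n); k2 = f(s_n + h, y_n + h·k1); y_{n+1} = y_n + (h/2)·(k1 + k2).
s=0.200000, y=2.200000:
  k1 = f(0.200000, 2.200000) = 4.225600
  k2 = f(0.580000, 3.805728) = 7.467416
  y ← 2.200000 + (0.38/2)·(4.225600 + 7.467416) = 4.421673
s=0.580000, y=4.421673:
  k1 = f(0.580000, 4.421673) = 8.643872
  k2 = f(0.960000, 7.706344) = 15.262862
  y ← 4.421673 + (0.38/2)·(8.643872 + 15.262862) = 8.963952
s=0.960000, y=8.963952:
  k1 = f(0.960000, 8.963952) = 17.664893
  k2 = f(1.340000, 15.676612) = 31.001733
  y ← 8.963952 + (0.38/2)·(17.664893 + 31.001733) = 18.210611
y(1.34) ≈ 18.2106

18.2106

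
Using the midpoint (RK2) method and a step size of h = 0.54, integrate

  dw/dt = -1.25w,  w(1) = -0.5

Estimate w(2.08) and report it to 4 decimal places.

-0.1528

Midpoint: k1 = f(t_n, w_n); k2 = f(t_n + h/2, w_n + (h/2)·k1); w_{n+1} = w_n + h·k2.
t=1.000000, w=-0.500000:
  k1 = f(1.000000, -0.500000) = 0.625000
  k2 = f(1.270000, -0.331250) = 0.414062
  w ← -0.500000 + 0.54·0.414062 = -0.276406
t=1.540000, w=-0.276406:
  k1 = f(1.540000, -0.276406) = 0.345508
  k2 = f(1.810000, -0.183119) = 0.228899
  w ← -0.276406 + 0.54·0.228899 = -0.152801
w(2.08) ≈ -0.1528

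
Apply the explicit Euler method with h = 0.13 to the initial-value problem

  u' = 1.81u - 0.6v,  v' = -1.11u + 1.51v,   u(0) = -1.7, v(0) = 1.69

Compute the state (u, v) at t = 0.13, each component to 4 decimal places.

-2.2318, 2.2671

Euler on (u,v): u_{n+1} = u_n + h·u', v_{n+1} = v_n + h·v'.
0.000000: (-1.700000, 1.690000); f=(-4.091000, 4.438900) → (-2.231830, 2.267057)
(u(0.13), v(0.13)) ≈ (-2.2318, 2.2671)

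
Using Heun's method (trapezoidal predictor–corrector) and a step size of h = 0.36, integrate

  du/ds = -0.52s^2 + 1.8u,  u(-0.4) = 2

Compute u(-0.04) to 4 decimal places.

Heun: k1 = f(s_n, u_n); k2 = f(s_n + h, u_n + h·k1); u_{n+1} = u_n + (h/2)·(k1 + k2).
s=-0.400000, u=2.000000:
  k1 = f(-0.400000, 2.000000) = 3.516800
  k2 = f(-0.040000, 3.266048) = 5.878054
  u ← 2.000000 + (0.36/2)·(3.516800 + 5.878054) = 3.691074
u(-0.04) ≈ 3.6911

3.6911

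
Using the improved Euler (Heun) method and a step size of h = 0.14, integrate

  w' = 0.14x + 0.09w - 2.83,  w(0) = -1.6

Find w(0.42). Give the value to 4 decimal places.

Heun: k1 = f(x_n, w_n); k2 = f(x_n + h, w_n + h·k1); w_{n+1} = w_n + (h/2)·(k1 + k2).
x=0.000000, w=-1.600000:
  k1 = f(0.000000, -1.600000) = -2.974000
  k2 = f(0.140000, -2.016360) = -2.991872
  w ← -1.600000 + (0.14/2)·(-2.974000 + (-2.991872)) = -2.017611
x=0.140000, w=-2.017611:
  k1 = f(0.140000, -2.017611) = -2.991985
  k2 = f(0.280000, -2.436489) = -3.010084
  w ← -2.017611 + (0.14/2)·(-2.991985 + (-3.010084)) = -2.437756
x=0.280000, w=-2.437756:
  k1 = f(0.280000, -2.437756) = -3.010198
  k2 = f(0.420000, -2.859184) = -3.028527
  w ← -2.437756 + (0.14/2)·(-3.010198 + (-3.028527)) = -2.860467
w(0.42) ≈ -2.8605

-2.8605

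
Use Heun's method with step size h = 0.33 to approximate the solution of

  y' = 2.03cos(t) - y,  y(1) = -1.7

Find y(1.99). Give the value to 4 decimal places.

Heun: k1 = f(t_n, y_n); k2 = f(t_n + h, y_n + h·k1); y_{n+1} = y_n + (h/2)·(k1 + k2).
t=1.000000, y=-1.700000:
  k1 = f(1.000000, -1.700000) = 2.796814
  k2 = f(1.330000, -0.777051) = 1.261158
  y ← -1.700000 + (0.33/2)·(2.796814 + 1.261158) = -1.030435
t=1.330000, y=-1.030435:
  k1 = f(1.330000, -1.030435) = 1.514541
  k2 = f(1.660000, -0.530636) = 0.349793
  y ← -1.030435 + (0.33/2)·(1.514541 + 0.349793) = -0.722820
t=1.660000, y=-0.722820:
  k1 = f(1.660000, -0.722820) = 0.541976
  k2 = f(1.990000, -0.543967) = -0.282310
  y ← -0.722820 + (0.33/2)·(0.541976 + (-0.282310)) = -0.679975
y(1.99) ≈ -0.6800

-0.6800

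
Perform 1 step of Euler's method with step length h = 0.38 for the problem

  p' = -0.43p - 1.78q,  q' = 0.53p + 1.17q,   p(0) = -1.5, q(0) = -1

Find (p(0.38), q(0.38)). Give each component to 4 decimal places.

-0.5785, -1.7467

Euler on (p,q): p_{n+1} = p_n + h·p', q_{n+1} = q_n + h·q'.
0.000000: (-1.500000, -1.000000); f=(2.425000, -1.965000) → (-0.578500, -1.746700)
(p(0.38), q(0.38)) ≈ (-0.5785, -1.7467)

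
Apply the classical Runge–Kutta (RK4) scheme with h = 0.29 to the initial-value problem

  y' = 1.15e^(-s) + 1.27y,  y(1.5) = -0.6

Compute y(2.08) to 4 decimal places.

RK4: k1 = f(s_n, y_n); k2 = f(s_n + h/2, y_n + (h/2)·k1); k3 = f(s_n + h/2, y_n + (h/2)·k2); k4 = f(s_n + h, y_n + h·k3); y_{n+1} = y_n + (h/6)·(k1 + 2k2 + 2k3 + k4).
s=1.500000, y=-0.600000:
  k1 = f(1.500000, -0.600000) = -0.505400
  k2 = f(1.645000, -0.673283) = -0.633105
  k3 = f(1.645000, -0.691800) = -0.656622
  k4 = f(1.790000, -0.790420) = -0.811830
  y ← -0.600000 + (0.29/6)·(k1 + 2k2 + 2k3 + k4) = -0.788340
s=1.790000, y=-0.788340:
  k1 = f(1.790000, -0.788340) = -0.809187
  k2 = f(1.935000, -0.905672) = -0.984115
  k3 = f(1.935000, -0.931036) = -1.016328
  k4 = f(2.080000, -1.083075) = -1.231835
  y ← -0.788340 + (0.29/6)·(k1 + 2k2 + 2k3 + k4) = -1.080365
y(2.08) ≈ -1.0804

-1.0804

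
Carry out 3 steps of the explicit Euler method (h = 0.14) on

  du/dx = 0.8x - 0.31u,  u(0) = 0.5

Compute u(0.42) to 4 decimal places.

Euler: u_{n+1} = u_n + h·f(x_n, u_n).
x=0.000000, u=0.500000: f=-0.155000 → u ← 0.500000 + 0.14·(-0.155000) = 0.478300
x=0.140000, u=0.478300: f=-0.036273 → u ← 0.478300 + 0.14·(-0.036273) = 0.473222
x=0.280000, u=0.473222: f=0.077301 → u ← 0.473222 + 0.14·0.077301 = 0.484044
u(0.42) ≈ 0.4840

0.4840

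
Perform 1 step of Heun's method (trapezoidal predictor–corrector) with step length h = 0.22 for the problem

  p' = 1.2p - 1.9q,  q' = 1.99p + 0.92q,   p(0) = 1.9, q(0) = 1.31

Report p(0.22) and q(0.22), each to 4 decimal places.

Heun on (p,q): k1 = f(s_n, state_n); k2 = f(s_n + h, state_n + h·k1); state_{n+1} = state_n + (h/2)·(k1 + k2).
0.000000: (1.900000, 1.310000)
  k1 = (-0.209000, 4.986200)
  predictor → (1.854020, 2.406964)
  k2 = (-2.348408, 5.903907)
  → (1.618685, 2.507912)
(p(0.22), q(0.22)) ≈ (1.6187, 2.5079)

1.6187, 2.5079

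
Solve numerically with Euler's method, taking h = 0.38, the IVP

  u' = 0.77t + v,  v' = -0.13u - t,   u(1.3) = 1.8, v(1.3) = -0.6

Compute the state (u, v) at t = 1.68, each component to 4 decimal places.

Euler on (u,v): u_{n+1} = u_n + h·u', v_{n+1} = v_n + h·v'.
1.300000: (1.800000, -0.600000); f=(0.401000, -1.534000) → (1.952380, -1.182920)
(u(1.68), v(1.68)) ≈ (1.9524, -1.1829)

1.9524, -1.1829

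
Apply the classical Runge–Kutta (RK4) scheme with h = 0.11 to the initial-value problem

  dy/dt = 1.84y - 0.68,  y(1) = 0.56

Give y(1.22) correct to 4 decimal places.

0.6550

RK4: k1 = f(t_n, y_n); k2 = f(t_n + h/2, y_n + (h/2)·k1); k3 = f(t_n + h/2, y_n + (h/2)·k2); k4 = f(t_n + h, y_n + h·k3); y_{n+1} = y_n + (h/6)·(k1 + 2k2 + 2k3 + k4).
t=1.000000, y=0.560000:
  k1 = f(1.000000, 0.560000) = 0.350400
  k2 = f(1.055000, 0.579272) = 0.385860
  k3 = f(1.055000, 0.581222) = 0.389449
  k4 = f(1.110000, 0.602839) = 0.429224
  y ← 0.560000 + (0.11/6)·(k1 + 2k2 + 2k3 + k4) = 0.602721
t=1.110000, y=0.602721:
  k1 = f(1.110000, 0.602721) = 0.429007
  k2 = f(1.165000, 0.626317) = 0.472422
  k3 = f(1.165000, 0.628704) = 0.476816
  k4 = f(1.220000, 0.655171) = 0.525514
  y ← 0.602721 + (0.11/6)·(k1 + 2k2 + 2k3 + k4) = 0.655026
y(1.22) ≈ 0.6550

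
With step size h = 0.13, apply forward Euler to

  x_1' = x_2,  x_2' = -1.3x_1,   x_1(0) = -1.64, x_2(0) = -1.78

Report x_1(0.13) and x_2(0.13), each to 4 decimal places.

Euler on (x_1,x_2): x_1_{n+1} = x_1_n + h·x_1', x_2_{n+1} = x_2_n + h·x_2'.
0.000000: (-1.640000, -1.780000); f=(-1.780000, 2.132000) → (-1.871400, -1.502840)
(x_1(0.13), x_2(0.13)) ≈ (-1.8714, -1.5028)

-1.8714, -1.5028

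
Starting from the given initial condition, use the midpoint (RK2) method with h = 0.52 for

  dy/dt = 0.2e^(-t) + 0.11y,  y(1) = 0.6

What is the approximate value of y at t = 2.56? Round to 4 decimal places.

Midpoint: k1 = f(t_n, y_n); k2 = f(t_n + h/2, y_n + (h/2)·k1); y_{n+1} = y_n + h·k2.
t=1.000000, y=0.600000:
  k1 = f(1.000000, 0.600000) = 0.139576
  k2 = f(1.260000, 0.636290) = 0.126723
  y ← 0.600000 + 0.52·0.126723 = 0.665896
t=1.520000, y=0.665896:
  k1 = f(1.520000, 0.665896) = 0.116991
  k2 = f(1.780000, 0.696313) = 0.110322
  y ← 0.665896 + 0.52·0.110322 = 0.723263
t=2.040000, y=0.723263:
  k1 = f(2.040000, 0.723263) = 0.105565
  k2 = f(2.300000, 0.750710) = 0.102630
  y ← 0.723263 + 0.52·0.102630 = 0.776631
y(2.56) ≈ 0.7766

0.7766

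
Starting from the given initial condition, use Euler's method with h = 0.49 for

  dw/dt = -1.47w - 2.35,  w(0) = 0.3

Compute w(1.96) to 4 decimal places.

-1.5870

Euler: w_{n+1} = w_n + h·f(t_n, w_n).
t=0.000000, w=0.300000: f=-2.791000 → w ← 0.300000 + 0.49·(-2.791000) = -1.067590
t=0.490000, w=-1.067590: f=-0.780643 → w ← -1.067590 + 0.49·(-0.780643) = -1.450105
t=0.980000, w=-1.450105: f=-0.218346 → w ← -1.450105 + 0.49·(-0.218346) = -1.557094
t=1.470000, w=-1.557094: f=-0.061071 → w ← -1.557094 + 0.49·(-0.061071) = -1.587019
w(1.96) ≈ -1.5870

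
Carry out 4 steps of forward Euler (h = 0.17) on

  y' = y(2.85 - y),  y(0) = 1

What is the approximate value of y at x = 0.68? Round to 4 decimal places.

Euler: y_{n+1} = y_n + h·f(x_n, y_n).
x=0.000000, y=1.000000: f=1.850000 → y ← 1.000000 + 0.17·1.850000 = 1.314500
x=0.170000, y=1.314500: f=2.018415 → y ← 1.314500 + 0.17·2.018415 = 1.657631
x=0.340000, y=1.657631: f=1.976508 → y ← 1.657631 + 0.17·1.976508 = 1.993637
x=0.510000, y=1.993637: f=1.707277 → y ← 1.993637 + 0.17·1.707277 = 2.283874
y(0.68) ≈ 2.2839

2.2839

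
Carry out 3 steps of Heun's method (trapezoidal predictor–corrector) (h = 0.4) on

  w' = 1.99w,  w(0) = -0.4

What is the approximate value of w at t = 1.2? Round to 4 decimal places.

Heun: k1 = f(t_n, w_n); k2 = f(t_n + h, w_n + h·k1); w_{n+1} = w_n + (h/2)·(k1 + k2).
t=0.000000, w=-0.400000:
  k1 = f(0.000000, -0.400000) = -0.796000
  k2 = f(0.400000, -0.718400) = -1.429616
  w ← -0.400000 + (0.4/2)·(-0.796000 + (-1.429616)) = -0.845123
t=0.400000, w=-0.845123:
  k1 = f(0.400000, -0.845123) = -1.681795
  k2 = f(0.800000, -1.517841) = -3.020504
  w ← -0.845123 + (0.4/2)·(-1.681795 + (-3.020504)) = -1.785583
t=0.800000, w=-1.785583:
  k1 = f(0.800000, -1.785583) = -3.553310
  k2 = f(1.200000, -3.206907) = -6.381745
  w ← -1.785583 + (0.4/2)·(-3.553310 + (-6.381745)) = -3.772594
w(1.2) ≈ -3.7726

-3.7726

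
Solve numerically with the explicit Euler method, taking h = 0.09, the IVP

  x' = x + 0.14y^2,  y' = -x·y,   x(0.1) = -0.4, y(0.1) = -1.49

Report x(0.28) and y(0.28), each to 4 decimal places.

Euler on (x,y): x_{n+1} = x_n + h·x', y_{n+1} = y_n + h·y'.
0.100000: (-0.400000, -1.490000); f=(-0.089186, -0.596000) → (-0.408027, -1.543640)
0.190000: (-0.408027, -1.543640); f=(-0.074431, -0.629846) → (-0.414726, -1.600326)
(x(0.28), y(0.28)) ≈ (-0.4147, -1.6003)

-0.4147, -1.6003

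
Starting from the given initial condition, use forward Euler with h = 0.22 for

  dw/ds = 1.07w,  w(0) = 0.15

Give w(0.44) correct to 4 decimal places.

Euler: w_{n+1} = w_n + h·f(s_n, w_n).
s=0.000000, w=0.150000: f=0.160500 → w ← 0.150000 + 0.22·0.160500 = 0.185310
s=0.220000, w=0.185310: f=0.198282 → w ← 0.185310 + 0.22·0.198282 = 0.228932
w(0.44) ≈ 0.2289

0.2289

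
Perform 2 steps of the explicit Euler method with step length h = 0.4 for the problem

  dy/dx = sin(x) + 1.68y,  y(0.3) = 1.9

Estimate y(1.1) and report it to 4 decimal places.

5.7669

Euler: y_{n+1} = y_n + h·f(x_n, y_n).
x=0.300000, y=1.900000: f=3.487520 → y ← 1.900000 + 0.4·3.487520 = 3.295008
x=0.700000, y=3.295008: f=6.179831 → y ← 3.295008 + 0.4·6.179831 = 5.766941
y(1.1) ≈ 5.7669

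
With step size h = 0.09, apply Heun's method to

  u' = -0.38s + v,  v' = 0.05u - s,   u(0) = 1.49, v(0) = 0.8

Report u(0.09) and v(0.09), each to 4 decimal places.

1.5608, 0.8028

Heun on (u,v): k1 = f(s_n, state_n); k2 = f(s_n + h, state_n + h·k1); state_{n+1} = state_n + (h/2)·(k1 + k2).
0.000000: (1.490000, 0.800000)
  k1 = (0.800000, 0.074500)
  predictor → (1.562000, 0.806705)
  k2 = (0.772505, -0.011900)
  → (1.560763, 0.802817)
(u(0.09), v(0.09)) ≈ (1.5608, 0.8028)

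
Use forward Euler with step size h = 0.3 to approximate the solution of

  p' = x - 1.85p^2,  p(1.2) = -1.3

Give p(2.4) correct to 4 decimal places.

-55.6078

Euler: p_{n+1} = p_n + h·f(x_n, p_n).
x=1.200000, p=-1.300000: f=-1.926500 → p ← -1.300000 + 0.3·(-1.926500) = -1.877950
x=1.500000, p=-1.877950: f=-5.024388 → p ← -1.877950 + 0.3·(-5.024388) = -3.385266
x=1.800000, p=-3.385266: f=-19.401053 → p ← -3.385266 + 0.3·(-19.401053) = -9.205582
x=2.100000, p=-9.205582: f=-154.674077 → p ← -9.205582 + 0.3·(-154.674077) = -55.607805
p(2.4) ≈ -55.6078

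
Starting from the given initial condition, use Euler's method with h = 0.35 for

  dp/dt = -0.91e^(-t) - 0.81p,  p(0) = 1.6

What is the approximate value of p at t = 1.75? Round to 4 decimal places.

Euler: p_{n+1} = p_n + h·f(t_n, p_n).
t=0.000000, p=1.600000: f=-2.206000 → p ← 1.600000 + 0.35·(-2.206000) = 0.827900
t=0.350000, p=0.827900: f=-1.311865 → p ← 0.827900 + 0.35·(-1.311865) = 0.368747
t=0.700000, p=0.368747: f=-0.750578 → p ← 0.368747 + 0.35·(-0.750578) = 0.106045
t=1.050000, p=0.106045: f=-0.404340 → p ← 0.106045 + 0.35·(-0.404340) = -0.035474
t=1.400000, p=-0.035474: f=-0.195669 → p ← -0.035474 + 0.35·(-0.195669) = -0.103958
p(1.75) ≈ -0.1040

-0.1040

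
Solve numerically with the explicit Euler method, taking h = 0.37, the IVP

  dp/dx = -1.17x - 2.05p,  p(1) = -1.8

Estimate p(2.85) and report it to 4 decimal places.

Euler: p_{n+1} = p_n + h·f(x_n, p_n).
x=1.000000, p=-1.800000: f=2.520000 → p ← -1.800000 + 0.37·2.520000 = -0.867600
x=1.370000, p=-0.867600: f=0.175680 → p ← -0.867600 + 0.37·0.175680 = -0.802598
x=1.740000, p=-0.802598: f=-0.390473 → p ← -0.802598 + 0.37·(-0.390473) = -0.947074
x=2.110000, p=-0.947074: f=-0.527199 → p ← -0.947074 + 0.37·(-0.527199) = -1.142137
x=2.480000, p=-1.142137: f=-0.560219 → p ← -1.142137 + 0.37·(-0.560219) = -1.349418
p(2.85) ≈ -1.3494

-1.3494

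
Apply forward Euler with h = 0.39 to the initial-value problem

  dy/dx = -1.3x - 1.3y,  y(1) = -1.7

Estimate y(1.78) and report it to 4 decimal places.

-1.3679

Euler: y_{n+1} = y_n + h·f(x_n, y_n).
x=1.000000, y=-1.700000: f=0.910000 → y ← -1.700000 + 0.39·0.910000 = -1.345100
x=1.390000, y=-1.345100: f=-0.058370 → y ← -1.345100 + 0.39·(-0.058370) = -1.367864
y(1.78) ≈ -1.3679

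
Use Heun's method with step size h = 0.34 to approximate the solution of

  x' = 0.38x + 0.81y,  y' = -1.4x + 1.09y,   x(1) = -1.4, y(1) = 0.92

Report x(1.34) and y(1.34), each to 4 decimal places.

Heun on (x,y): k1 = f(t_n, state_n); k2 = f(t_n + h, state_n + h·k1); state_{n+1} = state_n + (h/2)·(k1 + k2).
1.000000: (-1.400000, 0.920000)
  k1 = (0.213200, 2.962800)
  predictor → (-1.327512, 1.927352)
  k2 = (1.056701, 3.959330)
  → (-1.184117, 2.096762)
(x(1.34), y(1.34)) ≈ (-1.1841, 2.0968)

-1.1841, 2.0968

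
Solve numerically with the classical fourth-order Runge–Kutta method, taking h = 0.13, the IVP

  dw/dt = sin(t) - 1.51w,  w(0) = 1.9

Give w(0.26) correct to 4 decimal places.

1.3127

RK4: k1 = f(t_n, w_n); k2 = f(t_n + h/2, w_n + (h/2)·k1); k3 = f(t_n + h/2, w_n + (h/2)·k2); k4 = f(t_n + h, w_n + h·k3); w_{n+1} = w_n + (h/6)·(k1 + 2k2 + 2k3 + k4).
t=0.000000, w=1.900000:
  k1 = f(0.000000, 1.900000) = -2.869000
  k2 = f(0.065000, 1.713515) = -2.522453
  k3 = f(0.065000, 1.736041) = -2.556467
  k4 = f(0.130000, 1.567659) = -2.237531
  w ← 1.900000 + (0.13/6)·(k1 + 2k2 + 2k3 + k4) = 1.569272
t=0.130000, w=1.569272:
  k1 = f(0.130000, 1.569272) = -2.239966
  k2 = f(0.195000, 1.423674) = -1.955981
  k3 = f(0.195000, 1.442133) = -1.983855
  k4 = f(0.260000, 1.311371) = -1.723089
  w ← 1.569272 + (0.13/6)·(k1 + 2k2 + 2k3 + k4) = 1.312680
w(0.26) ≈ 1.3127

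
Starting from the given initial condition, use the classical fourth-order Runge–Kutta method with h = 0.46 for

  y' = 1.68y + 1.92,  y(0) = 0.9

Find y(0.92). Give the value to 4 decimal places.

8.4165

RK4: k1 = f(x_n, y_n); k2 = f(x_n + h/2, y_n + (h/2)·k1); k3 = f(x_n + h/2, y_n + (h/2)·k2); k4 = f(x_n + h, y_n + h·k3); y_{n+1} = y_n + (h/6)·(k1 + 2k2 + 2k3 + k4).
x=0.000000, y=0.900000:
  k1 = f(0.000000, 0.900000) = 3.432000
  k2 = f(0.230000, 1.689360) = 4.758125
  k3 = f(0.230000, 1.994369) = 5.270539
  k4 = f(0.460000, 3.324448) = 7.505073
  y ← 0.900000 + (0.46/6)·(k1 + 2k2 + 2k3 + k4) = 3.276237
x=0.460000, y=3.276237:
  k1 = f(0.460000, 3.276237) = 7.424079
  k2 = f(0.690000, 4.983776) = 10.292743
  k3 = f(0.690000, 5.643568) = 11.401195
  k4 = f(0.920000, 8.520787) = 16.234922
  y ← 3.276237 + (0.46/6)·(k1 + 2k2 + 2k3 + k4) = 8.416498
y(0.92) ≈ 8.4165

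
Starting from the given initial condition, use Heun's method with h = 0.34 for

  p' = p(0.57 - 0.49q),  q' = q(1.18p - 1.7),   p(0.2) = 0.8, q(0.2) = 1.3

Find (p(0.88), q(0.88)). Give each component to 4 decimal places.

Heun on (p,q): k1 = f(t_n, state_n); k2 = f(t_n + h, state_n + h·k1); state_{n+1} = state_n + (h/2)·(k1 + k2).
0.200000: (0.800000, 1.300000)
  k1 = (-0.053600, -0.982800)
  predictor → (0.781776, 0.965848)
  k2 = (0.075625, -0.750951)
  → (0.803744, 1.005262)
0.540000: (0.803744, 1.005262)
  k1 = (0.062227, -0.755537)
  predictor → (0.824901, 0.748380)
  k2 = (0.167697, -0.543785)
  → (0.842831, 0.784378)
(p(0.88), q(0.88)) ≈ (0.8428, 0.7844)

0.8428, 0.7844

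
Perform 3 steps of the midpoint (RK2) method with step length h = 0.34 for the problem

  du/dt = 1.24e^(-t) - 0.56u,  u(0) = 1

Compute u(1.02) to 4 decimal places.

Midpoint: k1 = f(t_n, u_n); k2 = f(t_n + h/2, u_n + (h/2)·k1); u_{n+1} = u_n + h·k2.
t=0.000000, u=1.000000:
  k1 = f(0.000000, 1.000000) = 0.680000
  k2 = f(0.170000, 1.115600) = 0.421408
  u ← 1.000000 + 0.34·0.421408 = 1.143279
t=0.340000, u=1.143279:
  k1 = f(0.340000, 1.143279) = 0.242359
  k2 = f(0.510000, 1.184480) = 0.081306
  u ← 1.143279 + 0.34·0.081306 = 1.170923
t=0.680000, u=1.170923:
  k1 = f(0.680000, 1.170923) = -0.027512
  k2 = f(0.850000, 1.166246) = -0.123103
  u ← 1.170923 + 0.34·(-0.123103) = 1.129068
u(1.02) ≈ 1.1291

1.1291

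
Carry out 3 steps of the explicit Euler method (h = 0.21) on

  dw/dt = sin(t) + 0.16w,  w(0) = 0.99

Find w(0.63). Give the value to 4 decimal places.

1.2241

Euler: w_{n+1} = w_n + h·f(t_n, w_n).
t=0.000000, w=0.990000: f=0.158400 → w ← 0.990000 + 0.21·0.158400 = 1.023264
t=0.210000, w=1.023264: f=0.372182 → w ← 1.023264 + 0.21·0.372182 = 1.101422
t=0.420000, w=1.101422: f=0.583988 → w ← 1.101422 + 0.21·0.583988 = 1.224060
w(0.63) ≈ 1.2241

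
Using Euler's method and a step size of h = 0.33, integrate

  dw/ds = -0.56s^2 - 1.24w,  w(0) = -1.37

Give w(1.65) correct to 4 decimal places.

Euler: w_{n+1} = w_n + h·f(s_n, w_n).
s=0.000000, w=-1.370000: f=1.698800 → w ← -1.370000 + 0.33·1.698800 = -0.809396
s=0.330000, w=-0.809396: f=0.942667 → w ← -0.809396 + 0.33·0.942667 = -0.498316
s=0.660000, w=-0.498316: f=0.373976 → w ← -0.498316 + 0.33·0.373976 = -0.374904
s=0.990000, w=-0.374904: f=-0.083975 → w ← -0.374904 + 0.33·(-0.083975) = -0.402616
s=1.320000, w=-0.402616: f=-0.476501 → w ← -0.402616 + 0.33·(-0.476501) = -0.559861
w(1.65) ≈ -0.5599

-0.5599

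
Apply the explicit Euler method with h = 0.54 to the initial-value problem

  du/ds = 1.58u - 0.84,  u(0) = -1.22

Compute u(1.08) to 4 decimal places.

-5.4841

Euler: u_{n+1} = u_n + h·f(s_n, u_n).
s=0.000000, u=-1.220000: f=-2.767600 → u ← -1.220000 + 0.54·(-2.767600) = -2.714504
s=0.540000, u=-2.714504: f=-5.128916 → u ← -2.714504 + 0.54·(-5.128916) = -5.484119
u(1.08) ≈ -5.4841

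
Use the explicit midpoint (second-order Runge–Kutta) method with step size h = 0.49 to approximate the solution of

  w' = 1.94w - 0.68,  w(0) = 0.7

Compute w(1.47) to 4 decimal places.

Midpoint: k1 = f(t_n, w_n); k2 = f(t_n + h/2, w_n + (h/2)·k1); w_{n+1} = w_n + h·k2.
t=0.000000, w=0.700000:
  k1 = f(0.000000, 0.700000) = 0.678000
  k2 = f(0.245000, 0.866110) = 1.000253
  w ← 0.700000 + 0.49·1.000253 = 1.190124
t=0.490000, w=1.190124:
  k1 = f(0.490000, 1.190124) = 1.628841
  k2 = f(0.735000, 1.589190) = 2.403029
  w ← 1.190124 + 0.49·2.403029 = 2.367608
t=0.980000, w=2.367608:
  k1 = f(0.980000, 2.367608) = 3.913160
  k2 = f(1.225000, 3.326333) = 5.773085
  w ← 2.367608 + 0.49·5.773085 = 5.196420
w(1.47) ≈ 5.1964

5.1964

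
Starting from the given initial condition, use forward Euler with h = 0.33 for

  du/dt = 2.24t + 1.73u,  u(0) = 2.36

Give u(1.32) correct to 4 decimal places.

Euler: u_{n+1} = u_n + h·f(t_n, u_n).
t=0.000000, u=2.360000: f=4.082800 → u ← 2.360000 + 0.33·4.082800 = 3.707324
t=0.330000, u=3.707324: f=7.152871 → u ← 3.707324 + 0.33·7.152871 = 6.067771
t=0.660000, u=6.067771: f=11.975644 → u ← 6.067771 + 0.33·11.975644 = 10.019734
t=0.990000, u=10.019734: f=19.551740 → u ← 10.019734 + 0.33·19.551740 = 16.471808
u(1.32) ≈ 16.4718

16.4718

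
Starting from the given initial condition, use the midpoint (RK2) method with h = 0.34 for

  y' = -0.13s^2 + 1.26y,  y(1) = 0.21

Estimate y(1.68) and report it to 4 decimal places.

0.2611

Midpoint: k1 = f(s_n, y_n); k2 = f(s_n + h/2, y_n + (h/2)·k1); y_{n+1} = y_n + h·k2.
s=1.000000, y=0.210000:
  k1 = f(1.000000, 0.210000) = 0.134600
  k2 = f(1.170000, 0.232882) = 0.115474
  y ← 0.210000 + 0.34·0.115474 = 0.249261
s=1.340000, y=0.249261:
  k1 = f(1.340000, 0.249261) = 0.080641
  k2 = f(1.510000, 0.262970) = 0.034930
  y ← 0.249261 + 0.34·0.034930 = 0.261137
y(1.68) ≈ 0.2611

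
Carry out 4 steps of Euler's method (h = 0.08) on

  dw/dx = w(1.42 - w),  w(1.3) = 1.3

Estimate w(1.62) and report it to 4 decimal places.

Euler: w_{n+1} = w_n + h·f(x_n, w_n).
x=1.300000, w=1.300000: f=0.156000 → w ← 1.300000 + 0.08·0.156000 = 1.312480
x=1.380000, w=1.312480: f=0.141118 → w ← 1.312480 + 0.08·0.141118 = 1.323769
x=1.460000, w=1.323769: f=0.127387 → w ← 1.323769 + 0.08·0.127387 = 1.333960
x=1.540000, w=1.333960: f=0.114773 → w ← 1.333960 + 0.08·0.114773 = 1.343142
w(1.62) ≈ 1.3431

1.3431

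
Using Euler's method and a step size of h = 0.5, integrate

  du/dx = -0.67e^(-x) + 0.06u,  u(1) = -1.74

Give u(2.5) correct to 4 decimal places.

Euler: u_{n+1} = u_n + h·f(x_n, u_n).
x=1.000000, u=-1.740000: f=-0.350879 → u ← -1.740000 + 0.5·(-0.350879) = -1.915440
x=1.500000, u=-1.915440: f=-0.264424 → u ← -1.915440 + 0.5·(-0.264424) = -2.047651
x=2.000000, u=-2.047651: f=-0.213534 → u ← -2.047651 + 0.5·(-0.213534) = -2.154418
u(2.5) ≈ -2.1544

-2.1544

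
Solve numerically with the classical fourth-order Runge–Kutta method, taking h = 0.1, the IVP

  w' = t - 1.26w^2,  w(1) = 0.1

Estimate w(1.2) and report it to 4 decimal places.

RK4: k1 = f(t_n, w_n); k2 = f(t_n + h/2, w_n + (h/2)·k1); k3 = f(t_n + h/2, w_n + (h/2)·k2); k4 = f(t_n + h, w_n + h·k3); w_{n+1} = w_n + (h/6)·(k1 + 2k2 + 2k3 + k4).
t=1.000000, w=0.100000:
  k1 = f(1.000000, 0.100000) = 0.987400
  k2 = f(1.050000, 0.149370) = 1.021888
  k3 = f(1.050000, 0.151094) = 1.021235
  k4 = f(1.100000, 0.202123) = 1.048524
  w ← 0.100000 + (0.1/6)·(k1 + 2k2 + 2k3 + k4) = 0.202036
t=1.100000, w=0.202036:
  k1 = f(1.100000, 0.202036) = 1.048569
  k2 = f(1.150000, 0.254465) = 1.068412
  k3 = f(1.150000, 0.255457) = 1.067775
  k4 = f(1.200000, 0.308814) = 1.079839
  w ← 0.202036 + (0.1/6)·(k1 + 2k2 + 2k3 + k4) = 0.308716
w(1.2) ≈ 0.3087

0.3087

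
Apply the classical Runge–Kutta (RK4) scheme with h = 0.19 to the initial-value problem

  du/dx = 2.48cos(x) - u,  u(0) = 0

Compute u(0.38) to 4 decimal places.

0.7635

RK4: k1 = f(x_n, u_n); k2 = f(x_n + h/2, u_n + (h/2)·k1); k3 = f(x_n + h/2, u_n + (h/2)·k2); k4 = f(x_n + h, u_n + h·k3); u_{n+1} = u_n + (h/6)·(k1 + 2k2 + 2k3 + k4).
x=0.000000, u=0.000000:
  k1 = f(0.000000, 0.000000) = 2.480000
  k2 = f(0.095000, 0.235600) = 2.233217
  k3 = f(0.095000, 0.212156) = 2.256662
  k4 = f(0.190000, 0.428766) = 2.006605
  u ← 0.000000 + (0.19/6)·(k1 + 2k2 + 2k3 + k4) = 0.426435
x=0.190000, u=0.426435:
  k1 = f(0.190000, 0.426435) = 2.008936
  k2 = f(0.285000, 0.617284) = 1.762677
  k3 = f(0.285000, 0.593889) = 1.786072
  k4 = f(0.380000, 0.765788) = 1.537300
  u ← 0.426435 + (0.19/6)·(k1 + 2k2 + 2k3 + k4) = 0.763486
u(0.38) ≈ 0.7635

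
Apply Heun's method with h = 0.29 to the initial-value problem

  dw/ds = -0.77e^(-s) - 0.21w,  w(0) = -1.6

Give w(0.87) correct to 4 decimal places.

-1.7379

Heun: k1 = f(s_n, w_n); k2 = f(s_n + h, w_n + h·k1); w_{n+1} = w_n + (h/2)·(k1 + k2).
s=0.000000, w=-1.600000:
  k1 = f(0.000000, -1.600000) = -0.434000
  k2 = f(0.290000, -1.725860) = -0.213732
  w ← -1.600000 + (0.29/2)·(-0.434000 + (-0.213732)) = -1.693921
s=0.290000, w=-1.693921:
  k1 = f(0.290000, -1.693921) = -0.220439
  k2 = f(0.580000, -1.757849) = -0.061974
  w ← -1.693921 + (0.29/2)·(-0.220439 + (-0.061974)) = -1.734871
s=0.580000, w=-1.734871:
  k1 = f(0.580000, -1.734871) = -0.066799
  k2 = f(0.870000, -1.754243) = 0.045798
  w ← -1.734871 + (0.29/2)·(-0.066799 + 0.045798) = -1.737916
w(0.87) ≈ -1.7379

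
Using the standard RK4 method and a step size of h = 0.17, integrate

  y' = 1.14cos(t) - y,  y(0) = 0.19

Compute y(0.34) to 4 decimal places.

RK4: k1 = f(t_n, y_n); k2 = f(t_n + h/2, y_n + (h/2)·k1); k3 = f(t_n + h/2, y_n + (h/2)·k2); k4 = f(t_n + h, y_n + h·k3); y_{n+1} = y_n + (h/6)·(k1 + 2k2 + 2k3 + k4).
t=0.000000, y=0.190000:
  k1 = f(0.000000, 0.190000) = 0.950000
  k2 = f(0.085000, 0.270750) = 0.865134
  k3 = f(0.085000, 0.263536) = 0.872348
  k4 = f(0.170000, 0.338299) = 0.785268
  y ← 0.190000 + (0.17/6)·(k1 + 2k2 + 2k3 + k4) = 0.337623
t=0.170000, y=0.337623:
  k1 = f(0.170000, 0.337623) = 0.785943
  k2 = f(0.255000, 0.404428) = 0.698708
  k3 = f(0.255000, 0.397013) = 0.706123
  k4 = f(0.340000, 0.457664) = 0.617076
  y ← 0.337623 + (0.17/6)·(k1 + 2k2 + 2k3 + k4) = 0.456983
y(0.34) ≈ 0.4570

0.4570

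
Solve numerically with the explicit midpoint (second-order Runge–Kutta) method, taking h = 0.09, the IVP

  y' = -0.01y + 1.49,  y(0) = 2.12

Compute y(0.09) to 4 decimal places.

2.2521

Midpoint: k1 = f(t_n, y_n); k2 = f(t_n + h/2, y_n + (h/2)·k1); y_{n+1} = y_n + h·k2.
t=0.000000, y=2.120000:
  k1 = f(0.000000, 2.120000) = 1.468800
  k2 = f(0.045000, 2.186096) = 1.468139
  y ← 2.120000 + 0.09·1.468139 = 2.252133
y(0.09) ≈ 2.2521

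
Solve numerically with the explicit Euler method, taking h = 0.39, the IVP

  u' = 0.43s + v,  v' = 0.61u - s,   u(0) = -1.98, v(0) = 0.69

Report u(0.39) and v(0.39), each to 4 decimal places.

Euler on (u,v): u_{n+1} = u_n + h·u', v_{n+1} = v_n + h·v'.
0.000000: (-1.980000, 0.690000); f=(0.690000, -1.207800) → (-1.710900, 0.218958)
(u(0.39), v(0.39)) ≈ (-1.7109, 0.2190)

-1.7109, 0.2190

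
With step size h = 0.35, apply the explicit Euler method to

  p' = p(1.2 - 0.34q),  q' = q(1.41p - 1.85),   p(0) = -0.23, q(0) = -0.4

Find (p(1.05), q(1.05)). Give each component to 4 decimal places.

-0.6871, -0.0020

Euler on (p,q): p_{n+1} = p_n + h·p', q_{n+1} = q_n + h·q'.
0.000000: (-0.230000, -0.400000); f=(-0.307280, 0.869720) → (-0.337548, -0.095598)
0.350000: (-0.337548, -0.095598); f=(-0.416029, 0.222355) → (-0.483158, -0.017774)
0.700000: (-0.483158, -0.017774); f=(-0.582710, 0.044989) → (-0.687106, -0.002027)
(p(1.05), q(1.05)) ≈ (-0.6871, -0.0020)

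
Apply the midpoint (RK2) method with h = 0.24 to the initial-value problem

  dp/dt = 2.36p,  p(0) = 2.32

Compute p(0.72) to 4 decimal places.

Midpoint: k1 = f(t_n, p_n); k2 = f(t_n + h/2, p_n + (h/2)·k1); p_{n+1} = p_n + h·k2.
t=0.000000, p=2.320000:
  k1 = f(0.000000, 2.320000) = 5.475200
  k2 = f(0.120000, 2.977024) = 7.025777
  p ← 2.320000 + 0.24·7.025777 = 4.006186
t=0.240000, p=4.006186:
  k1 = f(0.240000, 4.006186) = 9.454600
  k2 = f(0.360000, 5.140738) = 12.132143
  p ← 4.006186 + 0.24·12.132143 = 6.917901
t=0.480000, p=6.917901:
  k1 = f(0.480000, 6.917901) = 16.326245
  k2 = f(0.600000, 8.877050) = 20.949838
  p ← 6.917901 + 0.24·20.949838 = 11.945862
p(0.72) ≈ 11.9459

11.9459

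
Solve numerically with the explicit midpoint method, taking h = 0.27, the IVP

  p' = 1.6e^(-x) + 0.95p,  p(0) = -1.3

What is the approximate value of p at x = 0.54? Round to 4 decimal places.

Midpoint: k1 = f(x_n, p_n); k2 = f(x_n + h/2, p_n + (h/2)·k1); p_{n+1} = p_n + h·k2.
x=0.000000, p=-1.300000:
  k1 = f(0.000000, -1.300000) = 0.365000
  k2 = f(0.135000, -1.250725) = 0.209757
  p ← -1.300000 + 0.27·0.209757 = -1.243366
x=0.270000, p=-1.243366:
  k1 = f(0.270000, -1.243366) = 0.040210
  k2 = f(0.405000, -1.237937) = -0.108878
  p ← -1.243366 + 0.27·(-0.108878) = -1.272763
p(0.54) ≈ -1.2728

-1.2728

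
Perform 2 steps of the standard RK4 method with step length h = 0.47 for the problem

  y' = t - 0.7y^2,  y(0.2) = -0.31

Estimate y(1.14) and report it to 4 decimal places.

RK4: k1 = f(t_n, y_n); k2 = f(t_n + h/2, y_n + (h/2)·k1); k3 = f(t_n + h/2, y_n + (h/2)·k2); k4 = f(t_n + h, y_n + h·k3); y_{n+1} = y_n + (h/6)·(k1 + 2k2 + 2k3 + k4).
t=0.200000, y=-0.310000:
  k1 = f(0.200000, -0.310000) = 0.132730
  k2 = f(0.435000, -0.278808) = 0.380586
  k3 = f(0.435000, -0.220562) = 0.400947
  k4 = f(0.670000, -0.121555) = 0.659657
  y ← -0.310000 + (0.47/6)·(k1 + 2k2 + 2k3 + k4) = -0.125490
t=0.670000, y=-0.125490:
  k1 = f(0.670000, -0.125490) = 0.658977
  k2 = f(0.905000, 0.029370) = 0.904396
  k3 = f(0.905000, 0.087044) = 0.899696
  k4 = f(1.140000, 0.297368) = 1.078101
  y ← -0.125490 + (0.47/6)·(k1 + 2k2 + 2k3 + k4) = 0.293223
y(1.14) ≈ 0.2932

0.2932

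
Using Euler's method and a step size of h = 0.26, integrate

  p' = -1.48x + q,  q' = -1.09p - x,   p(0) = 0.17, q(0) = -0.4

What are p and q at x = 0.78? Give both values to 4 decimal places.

-0.4896, -0.6270

Euler on (p,q): p_{n+1} = p_n + h·p', q_{n+1} = q_n + h·q'.
0.000000: (0.170000, -0.400000); f=(-0.400000, -0.185300) → (0.066000, -0.448178)
0.260000: (0.066000, -0.448178); f=(-0.832978, -0.331940) → (-0.150574, -0.534482)
0.520000: (-0.150574, -0.534482); f=(-1.304082, -0.355874) → (-0.489636, -0.627010)
(p(0.78), q(0.78)) ≈ (-0.4896, -0.6270)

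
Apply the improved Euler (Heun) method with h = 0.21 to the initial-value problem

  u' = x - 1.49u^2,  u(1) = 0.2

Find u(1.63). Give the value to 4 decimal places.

0.7640

Heun: k1 = f(x_n, u_n); k2 = f(x_n + h, u_n + h·k1); u_{n+1} = u_n + (h/2)·(k1 + k2).
x=1.000000, u=0.200000:
  k1 = f(1.000000, 0.200000) = 0.940400
  k2 = f(1.210000, 0.397484) = 0.974590
  u ← 0.200000 + (0.21/2)·(0.940400 + 0.974590) = 0.401074
x=1.210000, u=0.401074:
  k1 = f(1.210000, 0.401074) = 0.970318
  k2 = f(1.420000, 0.604841) = 0.874910
  u ← 0.401074 + (0.21/2)·(0.970318 + 0.874910) = 0.594823
x=1.420000, u=0.594823:
  k1 = f(1.420000, 0.594823) = 0.892817
  k2 = f(1.630000, 0.782314) = 0.718096
  u ← 0.594823 + (0.21/2)·(0.892817 + 0.718096) = 0.763969
u(1.63) ≈ 0.7640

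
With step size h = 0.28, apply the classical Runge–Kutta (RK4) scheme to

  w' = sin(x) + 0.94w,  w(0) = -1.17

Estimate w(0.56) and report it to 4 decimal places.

-1.7968

RK4: k1 = f(x_n, w_n); k2 = f(x_n + h/2, w_n + (h/2)·k1); k3 = f(x_n + h/2, w_n + (h/2)·k2); k4 = f(x_n + h, w_n + h·k3); w_{n+1} = w_n + (h/6)·(k1 + 2k2 + 2k3 + k4).
x=0.000000, w=-1.170000:
  k1 = f(0.000000, -1.170000) = -1.099800
  k2 = f(0.140000, -1.323972) = -1.104991
  k3 = f(0.140000, -1.324699) = -1.105674
  k4 = f(0.280000, -1.479589) = -1.114458
  w ← -1.170000 + (0.28/6)·(k1 + 2k2 + 2k3 + k4) = -1.479661
x=0.280000, w=-1.479661:
  k1 = f(0.280000, -1.479661) = -1.114525
  k2 = f(0.420000, -1.635694) = -1.129792
  k3 = f(0.420000, -1.637832) = -1.131801
  k4 = f(0.560000, -1.796565) = -1.157585
  w ← -1.479661 + (0.28/6)·(k1 + 2k2 + 2k3 + k4) = -1.796775
w(0.56) ≈ -1.7968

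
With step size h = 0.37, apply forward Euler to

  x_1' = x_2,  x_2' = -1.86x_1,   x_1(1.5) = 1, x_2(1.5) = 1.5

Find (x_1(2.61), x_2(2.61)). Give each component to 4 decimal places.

1.7598, -1.5352

Euler on (x_1,x_2): x_1_{n+1} = x_1_n + h·x_1', x_2_{n+1} = x_2_n + h·x_2'.
1.500000: (1.000000, 1.500000); f=(1.500000, -1.860000) → (1.555000, 0.811800)
1.870000: (1.555000, 0.811800); f=(0.811800, -2.892300) → (1.855366, -0.258351)
2.240000: (1.855366, -0.258351); f=(-0.258351, -3.450981) → (1.759776, -1.535214)
(x_1(2.61), x_2(2.61)) ≈ (1.7598, -1.5352)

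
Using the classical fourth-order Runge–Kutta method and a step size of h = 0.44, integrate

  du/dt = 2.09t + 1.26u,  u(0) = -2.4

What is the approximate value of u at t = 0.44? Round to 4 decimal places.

RK4: k1 = f(t_n, u_n); k2 = f(t_n + h/2, u_n + (h/2)·k1); k3 = f(t_n + h/2, u_n + (h/2)·k2); k4 = f(t_n + h, u_n + h·k3); u_{n+1} = u_n + (h/6)·(k1 + 2k2 + 2k3 + k4).
t=0.000000, u=-2.400000:
  k1 = f(0.000000, -2.400000) = -3.024000
  k2 = f(0.220000, -3.065280) = -3.402453
  k3 = f(0.220000, -3.148540) = -3.507360
  k4 = f(0.440000, -3.943238) = -4.048880
  u ← -2.400000 + (0.44/6)·(k1 + 2k2 + 2k3 + k4) = -3.932117
u(0.44) ≈ -3.9321

-3.9321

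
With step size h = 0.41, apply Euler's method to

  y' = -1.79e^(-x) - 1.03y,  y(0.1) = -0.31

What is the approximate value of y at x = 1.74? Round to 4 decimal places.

Euler: y_{n+1} = y_n + h·f(x_n, y_n).
x=0.100000, y=-0.310000: f=-1.300359 → y ← -0.310000 + 0.41·(-1.300359) = -0.843147
x=0.510000, y=-0.843147: f=-0.206445 → y ← -0.843147 + 0.41·(-0.206445) = -0.927790
x=0.920000, y=-0.927790: f=0.242274 → y ← -0.927790 + 0.41·0.242274 = -0.828457
x=1.330000, y=-0.828457: f=0.379897 → y ← -0.828457 + 0.41·0.379897 = -0.672700
y(1.74) ≈ -0.6727

-0.6727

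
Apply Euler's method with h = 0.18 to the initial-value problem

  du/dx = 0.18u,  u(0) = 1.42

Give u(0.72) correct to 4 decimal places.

1.6132

Euler: u_{n+1} = u_n + h·f(x_n, u_n).
x=0.000000, u=1.420000: f=0.255600 → u ← 1.420000 + 0.18·0.255600 = 1.466008
x=0.180000, u=1.466008: f=0.263881 → u ← 1.466008 + 0.18·0.263881 = 1.513507
x=0.360000, u=1.513507: f=0.272431 → u ← 1.513507 + 0.18·0.272431 = 1.562544
x=0.540000, u=1.562544: f=0.281258 → u ← 1.562544 + 0.18·0.281258 = 1.613171
u(0.72) ≈ 1.6132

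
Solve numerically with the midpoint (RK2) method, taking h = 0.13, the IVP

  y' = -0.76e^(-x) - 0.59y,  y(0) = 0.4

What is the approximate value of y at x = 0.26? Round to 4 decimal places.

0.1830

Midpoint: k1 = f(x_n, y_n); k2 = f(x_n + h/2, y_n + (h/2)·k1); y_{n+1} = y_n + h·k2.
x=0.000000, y=0.400000:
  k1 = f(0.000000, 0.400000) = -0.996000
  k2 = f(0.065000, 0.335260) = -0.909975
  y ← 0.400000 + 0.13·(-0.909975) = 0.281703
x=0.130000, y=0.281703:
  k1 = f(0.130000, 0.281703) = -0.833557
  k2 = f(0.195000, 0.227522) = -0.759592
  y ← 0.281703 + 0.13·(-0.759592) = 0.182956
y(0.26) ≈ 0.1830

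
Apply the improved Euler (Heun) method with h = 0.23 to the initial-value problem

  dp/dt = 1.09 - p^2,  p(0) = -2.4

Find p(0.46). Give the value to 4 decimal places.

-13.3475

Heun: k1 = f(t_n, p_n); k2 = f(t_n + h, p_n + h·k1); p_{n+1} = p_n + (h/2)·(k1 + k2).
t=0.000000, p=-2.400000:
  k1 = f(0.000000, -2.400000) = -4.670000
  k2 = f(0.230000, -3.474100) = -10.979371
  p ← -2.400000 + (0.23/2)·(-4.670000 + (-10.979371)) = -4.199678
t=0.230000, p=-4.199678:
  k1 = f(0.230000, -4.199678) = -16.547292
  k2 = f(0.460000, -8.005555) = -62.998909
  p ← -4.199678 + (0.23/2)·(-16.547292 + (-62.998909)) = -13.347491
p(0.46) ≈ -13.3475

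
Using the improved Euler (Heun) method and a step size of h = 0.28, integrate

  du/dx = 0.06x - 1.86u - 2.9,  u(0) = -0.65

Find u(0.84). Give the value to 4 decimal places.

-1.3341

Heun: k1 = f(x_n, u_n); k2 = f(x_n + h, u_n + h·k1); u_{n+1} = u_n + (h/2)·(k1 + k2).
x=0.000000, u=-0.650000:
  k1 = f(0.000000, -0.650000) = -1.691000
  k2 = f(0.280000, -1.123480) = -0.793527
  u ← -0.650000 + (0.28/2)·(-1.691000 + (-0.793527)) = -0.997834
x=0.280000, u=-0.997834:
  k1 = f(0.280000, -0.997834) = -1.027229
  k2 = f(0.560000, -1.285458) = -0.475448
  u ← -0.997834 + (0.28/2)·(-1.027229 + (-0.475448)) = -1.208209
x=0.560000, u=-1.208209:
  k1 = f(0.560000, -1.208209) = -0.619132
  k2 = f(0.840000, -1.381566) = -0.279888
  u ← -1.208209 + (0.28/2)·(-0.619132 + (-0.279888)) = -1.334071
u(0.84) ≈ -1.3341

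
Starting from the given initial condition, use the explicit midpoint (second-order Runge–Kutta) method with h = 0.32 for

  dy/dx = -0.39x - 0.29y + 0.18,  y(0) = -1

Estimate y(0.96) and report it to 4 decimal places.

Midpoint: k1 = f(x_n, y_n); k2 = f(x_n + h/2, y_n + (h/2)·k1); y_{n+1} = y_n + h·k2.
x=0.000000, y=-1.000000:
  k1 = f(0.000000, -1.000000) = 0.470000
  k2 = f(0.160000, -0.924800) = 0.385792
  y ← -1.000000 + 0.32·0.385792 = -0.876547
x=0.320000, y=-0.876547:
  k1 = f(0.320000, -0.876547) = 0.309399
  k2 = f(0.480000, -0.827043) = 0.232642
  y ← -0.876547 + 0.32·0.232642 = -0.802101
x=0.640000, y=-0.802101:
  k1 = f(0.640000, -0.802101) = 0.163009
  k2 = f(0.800000, -0.776020) = 0.093046
  y ← -0.802101 + 0.32·0.093046 = -0.772326
y(0.96) ≈ -0.7723

-0.7723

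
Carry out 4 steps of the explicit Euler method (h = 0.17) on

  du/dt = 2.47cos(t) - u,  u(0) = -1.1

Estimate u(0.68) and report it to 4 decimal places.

Euler: u_{n+1} = u_n + h·f(t_n, u_n).
t=0.000000, u=-1.100000: f=3.570000 → u ← -1.100000 + 0.17·3.570000 = -0.493100
t=0.170000, u=-0.493100: f=2.927494 → u ← -0.493100 + 0.17·2.927494 = 0.004574
t=0.340000, u=0.004574: f=2.324030 → u ← 0.004574 + 0.17·2.324030 = 0.399659
t=0.510000, u=0.399659: f=1.756020 → u ← 0.399659 + 0.17·1.756020 = 0.698183
u(0.68) ≈ 0.6982

0.6982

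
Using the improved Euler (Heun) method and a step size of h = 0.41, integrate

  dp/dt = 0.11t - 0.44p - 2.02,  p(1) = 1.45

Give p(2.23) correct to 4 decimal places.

Heun: k1 = f(t_n, p_n); k2 = f(t_n + h, p_n + h·k1); p_{n+1} = p_n + (h/2)·(k1 + k2).
t=1.000000, p=1.450000:
  k1 = f(1.000000, 1.450000) = -2.548000
  k2 = f(1.410000, 0.405320) = -2.043241
  p ← 1.450000 + (0.41/2)·(-2.548000 + (-2.043241)) = 0.508796
t=1.410000, p=0.508796:
  k1 = f(1.410000, 0.508796) = -2.088770
  k2 = f(1.820000, -0.347600) = -1.666856
  p ← 0.508796 + (0.41/2)·(-2.088770 + (-1.666856)) = -0.261108
t=1.820000, p=-0.261108:
  k1 = f(1.820000, -0.261108) = -1.704913
  k2 = f(2.230000, -0.960122) = -1.352246
  p ← -0.261108 + (0.41/2)·(-1.704913 + (-1.352246)) = -0.887825
p(2.23) ≈ -0.8878

-0.8878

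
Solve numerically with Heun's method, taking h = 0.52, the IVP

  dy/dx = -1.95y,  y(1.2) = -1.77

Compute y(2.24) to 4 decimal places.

Heun: k1 = f(x_n, y_n); k2 = f(x_n + h, y_n + h·k1); y_{n+1} = y_n + (h/2)·(k1 + k2).
x=1.200000, y=-1.770000:
  k1 = f(1.200000, -1.770000) = 3.451500
  k2 = f(1.720000, 0.024780) = -0.048321
  y ← -1.770000 + (0.52/2)·(3.451500 + (-0.048321)) = -0.885173
x=1.720000, y=-0.885173:
  k1 = f(1.720000, -0.885173) = 1.726088
  k2 = f(2.240000, 0.012392) = -0.024165
  y ← -0.885173 + (0.52/2)·(1.726088 + (-0.024165)) = -0.442673
y(2.24) ≈ -0.4427

-0.4427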